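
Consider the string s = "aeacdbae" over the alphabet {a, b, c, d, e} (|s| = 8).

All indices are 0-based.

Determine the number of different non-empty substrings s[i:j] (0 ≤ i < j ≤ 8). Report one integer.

rank | idx | suffix
   0 |   2 | acdbae
   1 |   6 | ae
   2 |   0 | aeacdbae
   3 |   5 | bae
   4 |   3 | cdbae
   5 |   4 | dbae
   6 |   7 | e
   7 |   1 | eacdbae

SA = [2, 6, 0, 5, 3, 4, 7, 1]
[i] adj suffixes → lcp
  [1] 2/6 → 1 ('a')
  [2] 6/0 → 2 ('ae')
  [3] 0/5 → 0 ('')
  [4] 5/3 → 0 ('')
  [5] 3/4 → 0 ('')
  [6] 4/7 → 0 ('')
  [7] 7/1 → 1 ('e')

n(n+1)/2 = 8·9/2 = 36
Σ LCP = 0 + 1 + 2 + 0 + 0 + 0 + 0 + 1 = 4
distinct = 36 − 4 = 32

32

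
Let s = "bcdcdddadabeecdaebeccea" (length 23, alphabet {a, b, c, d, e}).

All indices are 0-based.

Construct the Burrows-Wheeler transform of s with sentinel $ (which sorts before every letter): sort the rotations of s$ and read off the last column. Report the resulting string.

aeddd$eaeebdcadccdccabeb

rank  rotation                  last
    0  $bcdcdddadabeecdaebeccea  a
    1  a$bcdcdddadabeecdaebecce  e
    2  abeecdaebeccea$bcdcdddad  d
    3  adabeecdaebeccea$bcdcddd  d
    4  aebeccea$bcdcdddadabeecd  d
    5  bcdcdddadabeecdaebeccea$  $
    6  beccea$bcdcdddadabeecdae  e
    7  beecdaebeccea$bcdcdddada  a
    8  ccea$bcdcdddadabeecdaebe  e
    9  cdaebeccea$bcdcdddadabee  e
   10  cdcdddadabeecdaebeccea$b  b
   11  cdddadabeecdaebeccea$bcd  d
   12  cea$bcdcdddadabeecdaebec  c
   13  dabeecdaebeccea$bcdcddda  a
   14  dadabeecdaebeccea$bcdcdd  d
   15  daebeccea$bcdcdddadabeec  c
   16  dcdddadabeecdaebeccea$bc  c
   17  ddadabeecdaebeccea$bcdcd  d
   18  dddadabeecdaebeccea$bcdc  c
   19  ea$bcdcdddadabeecdaebecc  c
   20  ebeccea$bcdcdddadabeecda  a
   21  eccea$bcdcdddadabeecdaeb  b
   22  ecdaebeccea$bcdcdddadabe  e
   23  eecdaebeccea$bcdcdddadab  b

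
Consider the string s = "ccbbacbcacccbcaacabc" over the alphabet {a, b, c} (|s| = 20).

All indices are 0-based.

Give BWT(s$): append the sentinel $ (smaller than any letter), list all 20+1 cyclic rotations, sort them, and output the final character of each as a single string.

rank  rotation               last
    0  $ccbbacbcacccbcaacabc  c
    1  aacabc$ccbbacbcacccbc  c
    2  abc$ccbbacbcacccbcaac  c
    3  acabc$ccbbacbcacccbca  a
    4  acbcacccbcaacabc$ccbb  b
    5  acccbcaacabc$ccbbacbc  c
    6  bacbcacccbcaacabc$ccb  b
    7  bbacbcacccbcaacabc$cc  c
    8  bc$ccbbacbcacccbcaaca  a
    9  bcaacabc$ccbbacbcaccc  c
   10  bcacccbcaacabc$ccbbac  c
   11  c$ccbbacbcacccbcaacab  b
   12  caacabc$ccbbacbcacccb  b
   13  cabc$ccbbacbcacccbcaa  a
   14  cacccbcaacabc$ccbbacb  b
   15  cbbacbcacccbcaacabc$c  c
   16  cbcaacabc$ccbbacbcacc  c
   17  cbcacccbcaacabc$ccbba  a
   18  ccbbacbcacccbcaacabc$  $
   19  ccbcaacabc$ccbbacbcac  c
   20  cccbcaacabc$ccbbacbca  a

cccabcbcaccbbabcca$ca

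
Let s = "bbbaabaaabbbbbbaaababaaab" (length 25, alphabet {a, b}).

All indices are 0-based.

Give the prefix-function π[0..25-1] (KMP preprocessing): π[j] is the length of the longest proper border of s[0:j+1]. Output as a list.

[0, 1, 2, 0, 0, 1, 0, 0, 0, 1, 2, 3, 3, 3, 3, 4, 5, 0, 1, 0, 1, 0, 0, 0, 1]

π[0] = 0
j=1 s[j]='b': π[1]=1 (border 'b')
j=2 s[j]='b': π[2]=2 (border 'bb')
j=3 s[j]='a': k: 2→1→0; π[3]=0 (border '')
j=4 s[j]='a': π[4]=0 (border '')
j=5 s[j]='b': π[5]=1 (border 'b')
j=6 s[j]='a': k: 1→0; π[6]=0 (border '')
j=7 s[j]='a': π[7]=0 (border '')
j=8 s[j]='a': π[8]=0 (border '')
j=9 s[j]='b': π[9]=1 (border 'b')
j=10 s[j]='b': π[10]=2 (border 'bb')
j=11 s[j]='b': π[11]=3 (border 'bbb')
j=12 s[j]='b': k: 3→2; π[12]=3 (border 'bbb')
j=13 s[j]='b': k: 3→2; π[13]=3 (border 'bbb')
j=14 s[j]='b': k: 3→2; π[14]=3 (border 'bbb')
j=15 s[j]='a': π[15]=4 (border 'bbba')
j=16 s[j]='a': π[16]=5 (border 'bbbaa')
j=17 s[j]='a': k: 5→0; π[17]=0 (border '')
j=18 s[j]='b': π[18]=1 (border 'b')
j=19 s[j]='a': k: 1→0; π[19]=0 (border '')
j=20 s[j]='b': π[20]=1 (border 'b')
j=21 s[j]='a': k: 1→0; π[21]=0 (border '')
j=22 s[j]='a': π[22]=0 (border '')
j=23 s[j]='a': π[23]=0 (border '')
j=24 s[j]='b': π[24]=1 (border 'b')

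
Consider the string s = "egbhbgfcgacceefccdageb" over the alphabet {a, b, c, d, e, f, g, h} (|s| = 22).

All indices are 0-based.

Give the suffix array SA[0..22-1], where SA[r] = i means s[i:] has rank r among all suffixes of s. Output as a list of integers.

[9, 18, 21, 4, 2, 15, 10, 16, 11, 7, 17, 20, 12, 13, 0, 14, 6, 8, 1, 19, 5, 3]

rank→(start, suffix):
  0 → (9, 'acceefccdageb')
  1 → (18, 'ageb')
  2 → (21, 'b')
  3 → (4, 'bgfcgacceefccdageb')
  4 → (2, 'bhbgfcgacceefccdageb')
  5 → (15, 'ccdageb')
  6 → (10, 'cceefccdageb')
  7 → (16, 'cdageb')
  8 → (11, 'ceefccdageb')
  9 → (7, 'cgacceefccdageb')
  10 → (17, 'dageb')
  11 → (20, 'eb')
  12 → (12, 'eefccdageb')
  13 → (13, 'efccdageb')
  14 → (0, 'egbhbgfcgacceefccdageb')
  15 → (14, 'fccdageb')
  16 → (6, 'fcgacceefccdageb')
  17 → (8, 'gacceefccdageb')
  18 → (1, 'gbhbgfcgacceefccdageb')
  19 → (19, 'geb')
  20 → (5, 'gfcgacceefccdageb')
  21 → (3, 'hbgfcgacceefccdageb')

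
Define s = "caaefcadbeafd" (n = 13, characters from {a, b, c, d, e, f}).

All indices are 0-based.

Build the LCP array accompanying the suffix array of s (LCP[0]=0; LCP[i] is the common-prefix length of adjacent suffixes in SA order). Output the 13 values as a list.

rank→(start, suffix):
  0 → (1, 'aaefcadbeafd')
  1 → (6, 'adbeafd')
  2 → (2, 'aefcadbeafd')
  3 → (10, 'afd')
  4 → (8, 'beafd')
  5 → (0, 'caaefcadbeafd')
  6 → (5, 'cadbeafd')
  7 → (12, 'd')
  8 → (7, 'dbeafd')
  9 → (9, 'eafd')
  10 → (3, 'efcadbeafd')
  11 → (4, 'fcadbeafd')
  12 → (11, 'fd')

SA = [1, 6, 2, 10, 8, 0, 5, 12, 7, 9, 3, 4, 11]
rank  pair      lcp
   1  s[1:],s[6:]  1  'a'
   2  s[6:],s[2:]  1  'a'
   3  s[2:],s[10:]  1  'a'
   4  s[10:],s[8:]  0  ''
   5  s[8:],s[0:]  0  ''
   6  s[0:],s[5:]  2  'ca'
   7  s[5:],s[12:]  0  ''
   8  s[12:],s[7:]  1  'd'
   9  s[7:],s[9:]  0  ''
  10  s[9:],s[3:]  1  'e'
  11  s[3:],s[4:]  0  ''
  12  s[4:],s[11:]  1  'f'

[0, 1, 1, 1, 0, 0, 2, 0, 1, 0, 1, 0, 1]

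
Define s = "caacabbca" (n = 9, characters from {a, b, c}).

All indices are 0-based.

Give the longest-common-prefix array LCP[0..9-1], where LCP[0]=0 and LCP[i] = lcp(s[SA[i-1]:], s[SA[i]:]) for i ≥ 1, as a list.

[0, 1, 1, 1, 0, 1, 0, 2, 2]

rank | idx | suffix
   0 |   8 | a
   1 |   1 | aacabbca
   2 |   4 | abbca
   3 |   2 | acabbca
   4 |   5 | bbca
   5 |   6 | bca
   6 |   7 | ca
   7 |   0 | caacabbca
   8 |   3 | cabbca

SA = [8, 1, 4, 2, 5, 6, 7, 0, 3]
[i] adj suffixes → lcp
  [1] 8/1 → 1 ('a')
  [2] 1/4 → 1 ('a')
  [3] 4/2 → 1 ('a')
  [4] 2/5 → 0 ('')
  [5] 5/6 → 1 ('b')
  [6] 6/7 → 0 ('')
  [7] 7/0 → 2 ('ca')
  [8] 0/3 → 2 ('ca')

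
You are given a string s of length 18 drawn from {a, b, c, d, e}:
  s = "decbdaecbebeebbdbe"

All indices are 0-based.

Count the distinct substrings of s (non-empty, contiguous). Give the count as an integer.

151

rank | idx | suffix
   0 |   5 | aecbebeebbdbe
   1 |  13 | bbdbe
   2 |   3 | bdaecbebeebbdbe
   3 |  14 | bdbe
   4 |  16 | be
   5 |   8 | bebeebbdbe
   6 |  10 | beebbdbe
   7 |   2 | cbdaecbebeebbdbe
   8 |   7 | cbebeebbdbe
   9 |   4 | daecbebeebbdbe
  10 |  15 | dbe
  11 |   0 | decbdaecbebeebbdbe
  12 |  17 | e
  13 |  12 | ebbdbe
  14 |   9 | ebeebbdbe
  15 |   1 | ecbdaecbebeebbdbe
  16 |   6 | ecbebeebbdbe
  17 |  11 | eebbdbe

SA = [5, 13, 3, 14, 16, 8, 10, 2, 7, 4, 15, 0, 17, 12, 9, 1, 6, 11]
rank  pair      lcp
   1  s[5:],s[13:]  0  ''
   2  s[13:],s[3:]  1  'b'
   3  s[3:],s[14:]  2  'bd'
   4  s[14:],s[16:]  1  'b'
   5  s[16:],s[8:]  2  'be'
   6  s[8:],s[10:]  2  'be'
   7  s[10:],s[2:]  0  ''
   8  s[2:],s[7:]  2  'cb'
   9  s[7:],s[4:]  0  ''
  10  s[4:],s[15:]  1  'd'
  11  s[15:],s[0:]  1  'd'
  12  s[0:],s[17:]  0  ''
  13  s[17:],s[12:]  1  'e'
  14  s[12:],s[9:]  2  'eb'
  15  s[9:],s[1:]  1  'e'
  16  s[1:],s[6:]  3  'ecb'
  17  s[6:],s[11:]  1  'e'

n(n+1)/2 = 18·19/2 = 171
Σ LCP = 0 + 0 + 1 + 2 + 1 + 2 + 2 + 0 + 2 + 0 + 1 + 1 + 0 + 1 + 2 + 1 + 3 + 1 = 20
distinct = 171 − 20 = 151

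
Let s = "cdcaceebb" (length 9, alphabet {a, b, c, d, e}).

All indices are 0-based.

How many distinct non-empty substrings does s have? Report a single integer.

rank | idx | suffix
   0 |   3 | aceebb
   1 |   8 | b
   2 |   7 | bb
   3 |   2 | caceebb
   4 |   0 | cdcaceebb
   5 |   4 | ceebb
   6 |   1 | dcaceebb
   7 |   6 | ebb
   8 |   5 | eebb

SA = [3, 8, 7, 2, 0, 4, 1, 6, 5]
i: (SA[i-1],SA[i]) lcp shared
  1: (3,8) 0 ''
  2: (8,7) 1 'b'
  3: (7,2) 0 ''
  4: (2,0) 1 'c'
  5: (0,4) 1 'c'
  6: (4,1) 0 ''
  7: (1,6) 0 ''
  8: (6,5) 1 'e'

n(n+1)/2 = 9·10/2 = 45
Σ LCP = 0 + 0 + 1 + 0 + 1 + 1 + 0 + 0 + 1 = 4
distinct = 45 − 4 = 41

41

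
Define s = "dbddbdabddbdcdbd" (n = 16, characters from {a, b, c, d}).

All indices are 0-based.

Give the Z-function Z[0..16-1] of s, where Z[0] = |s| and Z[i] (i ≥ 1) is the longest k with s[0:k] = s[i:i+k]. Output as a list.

[16, 0, 1, 3, 0, 1, 0, 0, 1, 3, 0, 1, 0, 3, 0, 1]

Z[0]=16
i=1: outside box; Z[1]=0
i=2: outside box; Z[2]=1 scan→box=[2,3)
i=3: outside box; Z[3]=3 scan→box=[3,6)
i=4: min(r-i=2, Z[1]=0)=0; Z[4]=0
i=5: min(r-i=1, Z[2]=1)=1; Z[5]=1
i=6: outside box; Z[6]=0
i=7: outside box; Z[7]=0
i=8: outside box; Z[8]=1 scan→box=[8,9)
i=9: outside box; Z[9]=3 scan→box=[9,12)
i=10: min(r-i=2, Z[1]=0)=0; Z[10]=0
i=11: min(r-i=1, Z[2]=1)=1; Z[11]=1
i=12: outside box; Z[12]=0
i=13: outside box; Z[13]=3 scan→box=[13,16)
i=14: min(r-i=2, Z[1]=0)=0; Z[14]=0
i=15: min(r-i=1, Z[2]=1)=1; Z[15]=1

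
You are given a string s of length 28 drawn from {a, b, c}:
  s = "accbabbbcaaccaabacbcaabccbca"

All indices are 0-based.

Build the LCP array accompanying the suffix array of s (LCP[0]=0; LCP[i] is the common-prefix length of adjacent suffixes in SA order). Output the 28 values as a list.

[0, 1, 3, 2, 1, 2, 2, 1, 2, 3, 0, 2, 1, 2, 1, 3, 4, 2, 0, 2, 4, 3, 1, 2, 4, 1, 2, 3]

sorted suffixes:
  #0 SA[0]=27  'a'
  #1 SA[1]=13  'aabacbcaabccbca'
  #2 SA[2]=20  'aabccbca'
  #3 SA[3]=9  'aaccaabacbcaabccbca'
  #4 SA[4]=14  'abacbcaabccbca'
  #5 SA[5]=4  'abbbcaaccaabacbcaabccbca'
  #6 SA[6]=21  'abccbca'
  #7 SA[7]=16  'acbcaabccbca'
  #8 SA[8]=10  'accaabacbcaabccbca'
  #9 SA[9]=0  'accbabbbcaaccaabacbcaabccbca'
  #10 SA[10]=3  'babbbcaaccaabacbcaabccbca'
  #11 SA[11]=15  'bacbcaabccbca'
  #12 SA[12]=5  'bbbcaaccaabacbcaabccbca'
  #13 SA[13]=6  'bbcaaccaabacbcaabccbca'
  #14 SA[14]=25  'bca'
  #15 SA[15]=18  'bcaabccbca'
  #16 SA[16]=7  'bcaaccaabacbcaabccbca'
  #17 SA[17]=22  'bccbca'
  #18 SA[18]=26  'ca'
  #19 SA[19]=12  'caabacbcaabccbca'
  #20 SA[20]=19  'caabccbca'
  #21 SA[21]=8  'caaccaabacbcaabccbca'
  #22 SA[22]=2  'cbabbbcaaccaabacbcaabccbca'
  #23 SA[23]=24  'cbca'
  #24 SA[24]=17  'cbcaabccbca'
  #25 SA[25]=11  'ccaabacbcaabccbca'
  #26 SA[26]=1  'ccbabbbcaaccaabacbcaabccbca'
  #27 SA[27]=23  'ccbca'

SA = [27, 13, 20, 9, 14, 4, 21, 16, 10, 0, 3, 15, 5, 6, 25, 18, 7, 22, 26, 12, 19, 8, 2, 24, 17, 11, 1, 23]
[i] adj suffixes → lcp
  [1] 27/13 → 1 ('a')
  [2] 13/20 → 3 ('aab')
  [3] 20/9 → 2 ('aa')
  [4] 9/14 → 1 ('a')
  [5] 14/4 → 2 ('ab')
  [6] 4/21 → 2 ('ab')
  [7] 21/16 → 1 ('a')
  [8] 16/10 → 2 ('ac')
  [9] 10/0 → 3 ('acc')
  [10] 0/3 → 0 ('')
  [11] 3/15 → 2 ('ba')
  [12] 15/5 → 1 ('b')
  [13] 5/6 → 2 ('bb')
  [14] 6/25 → 1 ('b')
  [15] 25/18 → 3 ('bca')
  [16] 18/7 → 4 ('bcaa')
  [17] 7/22 → 2 ('bc')
  [18] 22/26 → 0 ('')
  [19] 26/12 → 2 ('ca')
  [20] 12/19 → 4 ('caab')
  [21] 19/8 → 3 ('caa')
  [22] 8/2 → 1 ('c')
  [23] 2/24 → 2 ('cb')
  [24] 24/17 → 4 ('cbca')
  [25] 17/11 → 1 ('c')
  [26] 11/1 → 2 ('cc')
  [27] 1/23 → 3 ('ccb')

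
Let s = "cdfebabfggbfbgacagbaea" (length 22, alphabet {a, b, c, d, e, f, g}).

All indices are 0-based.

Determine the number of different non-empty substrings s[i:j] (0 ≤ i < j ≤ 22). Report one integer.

rank→(start, suffix):
  0 → (21, 'a')
  1 → (5, 'abfggbfbgacagbaea')
  2 → (14, 'acagbaea')
  3 → (19, 'aea')
  4 → (16, 'agbaea')
  5 → (4, 'babfggbfbgacagbaea')
  6 → (18, 'baea')
  7 → (10, 'bfbgacagbaea')
  8 → (6, 'bfggbfbgacagbaea')
  9 → (12, 'bgacagbaea')
  10 → (15, 'cagbaea')
  11 → (0, 'cdfebabfggbfbgacagbaea')
  12 → (1, 'dfebabfggbfbgacagbaea')
  13 → (20, 'ea')
  14 → (3, 'ebabfggbfbgacagbaea')
  15 → (11, 'fbgacagbaea')
  16 → (2, 'febabfggbfbgacagbaea')
  17 → (7, 'fggbfbgacagbaea')
  18 → (13, 'gacagbaea')
  19 → (17, 'gbaea')
  20 → (9, 'gbfbgacagbaea')
  21 → (8, 'ggbfbgacagbaea')

SA = [21, 5, 14, 19, 16, 4, 18, 10, 6, 12, 15, 0, 1, 20, 3, 11, 2, 7, 13, 17, 9, 8]
rank  pair      lcp
   1  s[21:],s[5:]  1  'a'
   2  s[5:],s[14:]  1  'a'
   3  s[14:],s[19:]  1  'a'
   4  s[19:],s[16:]  1  'a'
   5  s[16:],s[4:]  0  ''
   6  s[4:],s[18:]  2  'ba'
   7  s[18:],s[10:]  1  'b'
   8  s[10:],s[6:]  2  'bf'
   9  s[6:],s[12:]  1  'b'
  10  s[12:],s[15:]  0  ''
  11  s[15:],s[0:]  1  'c'
  12  s[0:],s[1:]  0  ''
  13  s[1:],s[20:]  0  ''
  14  s[20:],s[3:]  1  'e'
  15  s[3:],s[11:]  0  ''
  16  s[11:],s[2:]  1  'f'
  17  s[2:],s[7:]  1  'f'
  18  s[7:],s[13:]  0  ''
  19  s[13:],s[17:]  1  'g'
  20  s[17:],s[9:]  2  'gb'
  21  s[9:],s[8:]  1  'g'

n(n+1)/2 = 22·23/2 = 253
Σ LCP = 0 + 1 + 1 + 1 + 1 + 0 + 2 + 1 + 2 + 1 + 0 + 1 + 0 + 0 + 1 + 0 + 1 + 1 + 0 + 1 + 2 + 1 = 18
distinct = 253 − 18 = 235

235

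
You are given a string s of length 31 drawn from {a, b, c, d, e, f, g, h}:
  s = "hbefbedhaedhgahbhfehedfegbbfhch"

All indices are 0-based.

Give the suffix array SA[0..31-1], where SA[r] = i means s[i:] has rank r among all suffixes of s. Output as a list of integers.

sorted suffixes:
  #0 SA[0]=8  'aedhgahbhfehedfegbbfhch'
  #1 SA[1]=13  'ahbhfehedfegbbfhch'
  #2 SA[2]=25  'bbfhch'
  #3 SA[3]=4  'bedhaedhgahbhfehedfegbbfhch'
  #4 SA[4]=1  'befbedhaedhgahbhfehedfegbbfhch'
  #5 SA[5]=26  'bfhch'
  #6 SA[6]=15  'bhfehedfegbbfhch'
  #7 SA[7]=29  'ch'
  #8 SA[8]=21  'dfegbbfhch'
  #9 SA[9]=6  'dhaedhgahbhfehedfegbbfhch'
  #10 SA[10]=10  'dhgahbhfehedfegbbfhch'
  #11 SA[11]=20  'edfegbbfhch'
  #12 SA[12]=5  'edhaedhgahbhfehedfegbbfhch'
  #13 SA[13]=9  'edhgahbhfehedfegbbfhch'
  #14 SA[14]=2  'efbedhaedhgahbhfehedfegbbfhch'
  #15 SA[15]=23  'egbbfhch'
  #16 SA[16]=18  'ehedfegbbfhch'
  #17 SA[17]=3  'fbedhaedhgahbhfehedfegbbfhch'
  #18 SA[18]=22  'fegbbfhch'
  #19 SA[19]=17  'fehedfegbbfhch'
  #20 SA[20]=27  'fhch'
  #21 SA[21]=12  'gahbhfehedfegbbfhch'
  #22 SA[22]=24  'gbbfhch'
  #23 SA[23]=30  'h'
  #24 SA[24]=7  'haedhgahbhfehedfegbbfhch'
  #25 SA[25]=0  'hbefbedhaedhgahbhfehedfegbbfhch'
  #26 SA[26]=14  'hbhfehedfegbbfhch'
  #27 SA[27]=28  'hch'
  #28 SA[28]=19  'hedfegbbfhch'
  #29 SA[29]=16  'hfehedfegbbfhch'
  #30 SA[30]=11  'hgahbhfehedfegbbfhch'

[8, 13, 25, 4, 1, 26, 15, 29, 21, 6, 10, 20, 5, 9, 2, 23, 18, 3, 22, 17, 27, 12, 24, 30, 7, 0, 14, 28, 19, 16, 11]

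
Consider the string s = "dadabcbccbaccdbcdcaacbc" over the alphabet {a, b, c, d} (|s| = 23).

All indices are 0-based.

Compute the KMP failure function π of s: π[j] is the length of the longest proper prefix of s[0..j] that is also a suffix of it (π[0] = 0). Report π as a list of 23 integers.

[0, 0, 1, 2, 0, 0, 0, 0, 0, 0, 0, 0, 0, 1, 0, 0, 1, 0, 0, 0, 0, 0, 0]

π[0] = 0
j=1 s[j]='a': π[1]=0 (border '')
j=2 s[j]='d': π[2]=1 (border 'd')
j=3 s[j]='a': π[3]=2 (border 'da')
j=4 s[j]='b': k: 2→0; π[4]=0 (border '')
j=5 s[j]='c': π[5]=0 (border '')
j=6 s[j]='b': π[6]=0 (border '')
j=7 s[j]='c': π[7]=0 (border '')
j=8 s[j]='c': π[8]=0 (border '')
j=9 s[j]='b': π[9]=0 (border '')
j=10 s[j]='a': π[10]=0 (border '')
j=11 s[j]='c': π[11]=0 (border '')
j=12 s[j]='c': π[12]=0 (border '')
j=13 s[j]='d': π[13]=1 (border 'd')
j=14 s[j]='b': k: 1→0; π[14]=0 (border '')
j=15 s[j]='c': π[15]=0 (border '')
j=16 s[j]='d': π[16]=1 (border 'd')
j=17 s[j]='c': k: 1→0; π[17]=0 (border '')
j=18 s[j]='a': π[18]=0 (border '')
j=19 s[j]='a': π[19]=0 (border '')
j=20 s[j]='c': π[20]=0 (border '')
j=21 s[j]='b': π[21]=0 (border '')
j=22 s[j]='c': π[22]=0 (border '')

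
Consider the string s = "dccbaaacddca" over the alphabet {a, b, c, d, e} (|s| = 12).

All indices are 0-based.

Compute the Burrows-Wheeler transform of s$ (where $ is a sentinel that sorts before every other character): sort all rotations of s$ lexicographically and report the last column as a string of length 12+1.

acbaacdcdad$c

rank  rotation       last
    0  $dccbaaacddca  a
    1  a$dccbaaacddc  c
    2  aaacddca$dccb  b
    3  aacddca$dccba  a
    4  acddca$dccbaa  a
    5  baaacddca$dcc  c
    6  ca$dccbaaacdd  d
    7  cbaaacddca$dc  c
    8  ccbaaacddca$d  d
    9  cddca$dccbaaa  a
   10  dca$dccbaaacd  d
   11  dccbaaacddca$  $
   12  ddca$dccbaaac  c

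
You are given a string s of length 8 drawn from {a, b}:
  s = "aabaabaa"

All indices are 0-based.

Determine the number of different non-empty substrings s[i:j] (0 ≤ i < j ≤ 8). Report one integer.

sorted suffixes:
  #0 SA[0]=7  'a'
  #1 SA[1]=6  'aa'
  #2 SA[2]=3  'aabaa'
  #3 SA[3]=0  'aabaabaa'
  #4 SA[4]=4  'abaa'
  #5 SA[5]=1  'abaabaa'
  #6 SA[6]=5  'baa'
  #7 SA[7]=2  'baabaa'

SA = [7, 6, 3, 0, 4, 1, 5, 2]
rank  pair      lcp
   1  s[7:],s[6:]  1  'a'
   2  s[6:],s[3:]  2  'aa'
   3  s[3:],s[0:]  5  'aabaa'
   4  s[0:],s[4:]  1  'a'
   5  s[4:],s[1:]  4  'abaa'
   6  s[1:],s[5:]  0  ''
   7  s[5:],s[2:]  3  'baa'

n(n+1)/2 = 8·9/2 = 36
Σ LCP = 0 + 1 + 2 + 5 + 1 + 4 + 0 + 3 = 16
distinct = 36 − 16 = 20

20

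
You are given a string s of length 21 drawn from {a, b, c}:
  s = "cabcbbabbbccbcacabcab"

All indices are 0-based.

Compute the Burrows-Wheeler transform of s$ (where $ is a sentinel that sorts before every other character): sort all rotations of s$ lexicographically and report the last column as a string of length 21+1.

rank  rotation                last
    0  $cabcbbabbbccbcacabcab  b
    1  ab$cabcbbabbbccbcacabc  c
    2  abbbccbcacabcab$cabcbb  b
    3  abcab$cabcbbabbbccbcac  c
    4  abcbbabbbccbcacabcab$c  c
    5  acabcab$cabcbbabbbccbc  c
    6  b$cabcbbabbbccbcacabca  a
    7  babbbccbcacabcab$cabcb  b
    8  bbabbbccbcacabcab$cabc  c
    9  bbbccbcacabcab$cabcbba  a
   10  bbccbcacabcab$cabcbbab  b
   11  bcab$cabcbbabbbccbcaca  a
   12  bcacabcab$cabcbbabbbcc  c
   13  bcbbabbbccbcacabcab$ca  a
   14  bccbcacabcab$cabcbbabb  b
   15  cab$cabcbbabbbccbcacab  b
   16  cabcab$cabcbbabbbccbca  a
   17  cabcbbabbbccbcacabcab$  $
   18  cacabcab$cabcbbabbbccb  b
   19  cbbabbbccbcacabcab$cab  b
   20  cbcacabcab$cabcbbabbbc  c
   21  ccbcacabcab$cabcbbabbb  b

bcbcccabcabacabba$bbcb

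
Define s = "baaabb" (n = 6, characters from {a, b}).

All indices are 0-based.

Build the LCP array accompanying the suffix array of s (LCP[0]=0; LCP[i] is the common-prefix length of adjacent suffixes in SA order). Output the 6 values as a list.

rank→(start, suffix):
  0 → (1, 'aaabb')
  1 → (2, 'aabb')
  2 → (3, 'abb')
  3 → (5, 'b')
  4 → (0, 'baaabb')
  5 → (4, 'bb')

SA = [1, 2, 3, 5, 0, 4]
i: (SA[i-1],SA[i]) lcp shared
  1: (1,2) 2 'aa'
  2: (2,3) 1 'a'
  3: (3,5) 0 ''
  4: (5,0) 1 'b'
  5: (0,4) 1 'b'

[0, 2, 1, 0, 1, 1]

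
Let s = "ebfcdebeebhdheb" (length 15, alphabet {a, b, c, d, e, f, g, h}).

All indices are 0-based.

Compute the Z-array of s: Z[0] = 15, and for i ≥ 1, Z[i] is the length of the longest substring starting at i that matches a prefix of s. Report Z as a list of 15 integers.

[15, 0, 0, 0, 0, 2, 0, 1, 2, 0, 0, 0, 0, 2, 0]

Z[0]=15
i=1: outside box; Z[1]=0
i=2: outside box; Z[2]=0
i=3: outside box; Z[3]=0
i=4: outside box; Z[4]=0
i=5: outside box; Z[5]=2 grow→box=[5,7)
i=6: min(r-i=1, Z[1]=0)=0; Z[6]=0
i=7: outside box; Z[7]=1 grow→box=[7,8)
i=8: outside box; Z[8]=2 grow→box=[8,10)
i=9: min(r-i=1, Z[1]=0)=0; Z[9]=0
i=10: outside box; Z[10]=0
i=11: outside box; Z[11]=0
i=12: outside box; Z[12]=0
i=13: outside box; Z[13]=2 grow→box=[13,15)
i=14: min(r-i=1, Z[1]=0)=0; Z[14]=0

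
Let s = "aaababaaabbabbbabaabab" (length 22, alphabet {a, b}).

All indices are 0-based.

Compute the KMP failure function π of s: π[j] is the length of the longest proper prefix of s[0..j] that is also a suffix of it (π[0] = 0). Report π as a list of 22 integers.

π[0] = 0
j=1 s[j]='a': π[1]=1 (border 'a')
j=2 s[j]='a': π[2]=2 (border 'aa')
j=3 s[j]='b': k: 2→1→0; π[3]=0 (border '')
j=4 s[j]='a': π[4]=1 (border 'a')
j=5 s[j]='b': k: 1→0; π[5]=0 (border '')
j=6 s[j]='a': π[6]=1 (border 'a')
j=7 s[j]='a': π[7]=2 (border 'aa')
j=8 s[j]='a': π[8]=3 (border 'aaa')
j=9 s[j]='b': π[9]=4 (border 'aaab')
j=10 s[j]='b': k: 4→0; π[10]=0 (border '')
j=11 s[j]='a': π[11]=1 (border 'a')
j=12 s[j]='b': k: 1→0; π[12]=0 (border '')
j=13 s[j]='b': π[13]=0 (border '')
j=14 s[j]='b': π[14]=0 (border '')
j=15 s[j]='a': π[15]=1 (border 'a')
j=16 s[j]='b': k: 1→0; π[16]=0 (border '')
j=17 s[j]='a': π[17]=1 (border 'a')
j=18 s[j]='a': π[18]=2 (border 'aa')
j=19 s[j]='b': k: 2→1→0; π[19]=0 (border '')
j=20 s[j]='a': π[20]=1 (border 'a')
j=21 s[j]='b': k: 1→0; π[21]=0 (border '')

[0, 1, 2, 0, 1, 0, 1, 2, 3, 4, 0, 1, 0, 0, 0, 1, 0, 1, 2, 0, 1, 0]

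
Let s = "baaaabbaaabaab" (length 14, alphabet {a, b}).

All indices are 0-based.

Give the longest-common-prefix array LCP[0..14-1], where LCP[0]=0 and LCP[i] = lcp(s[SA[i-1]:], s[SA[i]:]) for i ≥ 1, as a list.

[0, 3, 4, 2, 3, 3, 1, 2, 2, 0, 1, 4, 3, 1]

sorted suffixes:
  #0 SA[0]=1  'aaaabbaaabaab'
  #1 SA[1]=7  'aaabaab'
  #2 SA[2]=2  'aaabbaaabaab'
  #3 SA[3]=11  'aab'
  #4 SA[4]=8  'aabaab'
  #5 SA[5]=3  'aabbaaabaab'
  #6 SA[6]=12  'ab'
  #7 SA[7]=9  'abaab'
  #8 SA[8]=4  'abbaaabaab'
  #9 SA[9]=13  'b'
  #10 SA[10]=0  'baaaabbaaabaab'
  #11 SA[11]=6  'baaabaab'
  #12 SA[12]=10  'baab'
  #13 SA[13]=5  'bbaaabaab'

SA = [1, 7, 2, 11, 8, 3, 12, 9, 4, 13, 0, 6, 10, 5]
i: (SA[i-1],SA[i]) lcp shared
  1: (1,7) 3 'aaa'
  2: (7,2) 4 'aaab'
  3: (2,11) 2 'aa'
  4: (11,8) 3 'aab'
  5: (8,3) 3 'aab'
  6: (3,12) 1 'a'
  7: (12,9) 2 'ab'
  8: (9,4) 2 'ab'
  9: (4,13) 0 ''
  10: (13,0) 1 'b'
  11: (0,6) 4 'baaa'
  12: (6,10) 3 'baa'
  13: (10,5) 1 'b'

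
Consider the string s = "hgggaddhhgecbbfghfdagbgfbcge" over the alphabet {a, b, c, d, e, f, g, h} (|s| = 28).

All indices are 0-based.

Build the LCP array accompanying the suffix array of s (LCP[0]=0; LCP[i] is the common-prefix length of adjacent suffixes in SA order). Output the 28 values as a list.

[0, 1, 0, 1, 1, 1, 0, 1, 0, 1, 1, 0, 1, 0, 1, 1, 0, 1, 1, 2, 1, 1, 2, 1, 0, 1, 2, 1]

rank | idx | suffix
   0 |   4 | addhhgecbbfghfdagbgfbcge
   1 |  19 | agbgfbcge
   2 |  12 | bbfghfdagbgfbcge
   3 |  24 | bcge
   4 |  13 | bfghfdagbgfbcge
   5 |  21 | bgfbcge
   6 |  11 | cbbfghfdagbgfbcge
   7 |  25 | cge
   8 |  18 | dagbgfbcge
   9 |   5 | ddhhgecbbfghfdagbgfbcge
  10 |   6 | dhhgecbbfghfdagbgfbcge
  11 |  27 | e
  12 |  10 | ecbbfghfdagbgfbcge
  13 |  23 | fbcge
  14 |  17 | fdagbgfbcge
  15 |  14 | fghfdagbgfbcge
  16 |   3 | gaddhhgecbbfghfdagbgfbcge
  17 |  20 | gbgfbcge
  18 |  26 | ge
  19 |   9 | gecbbfghfdagbgfbcge
  20 |  22 | gfbcge
  21 |   2 | ggaddhhgecbbfghfdagbgfbcge
  22 |   1 | gggaddhhgecbbfghfdagbgfbcge
  23 |  15 | ghfdagbgfbcge
  24 |  16 | hfdagbgfbcge
  25 |   8 | hgecbbfghfdagbgfbcge
  26 |   0 | hgggaddhhgecbbfghfdagbgfbcge
  27 |   7 | hhgecbbfghfdagbgfbcge

SA = [4, 19, 12, 24, 13, 21, 11, 25, 18, 5, 6, 27, 10, 23, 17, 14, 3, 20, 26, 9, 22, 2, 1, 15, 16, 8, 0, 7]
i: (SA[i-1],SA[i]) lcp shared
  1: (4,19) 1 'a'
  2: (19,12) 0 ''
  3: (12,24) 1 'b'
  4: (24,13) 1 'b'
  5: (13,21) 1 'b'
  6: (21,11) 0 ''
  7: (11,25) 1 'c'
  8: (25,18) 0 ''
  9: (18,5) 1 'd'
  10: (5,6) 1 'd'
  11: (6,27) 0 ''
  12: (27,10) 1 'e'
  13: (10,23) 0 ''
  14: (23,17) 1 'f'
  15: (17,14) 1 'f'
  16: (14,3) 0 ''
  17: (3,20) 1 'g'
  18: (20,26) 1 'g'
  19: (26,9) 2 'ge'
  20: (9,22) 1 'g'
  21: (22,2) 1 'g'
  22: (2,1) 2 'gg'
  23: (1,15) 1 'g'
  24: (15,16) 0 ''
  25: (16,8) 1 'h'
  26: (8,0) 2 'hg'
  27: (0,7) 1 'h'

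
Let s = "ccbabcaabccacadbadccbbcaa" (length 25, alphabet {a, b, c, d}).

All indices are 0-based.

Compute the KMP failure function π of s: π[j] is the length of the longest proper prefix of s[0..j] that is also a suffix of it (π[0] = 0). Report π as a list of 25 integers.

[0, 1, 0, 0, 0, 1, 0, 0, 0, 1, 2, 0, 1, 0, 0, 0, 0, 0, 1, 2, 3, 0, 1, 0, 0]

π[0] = 0
j=1 s[j]='c': π[1]=1 (border 'c')
j=2 s[j]='b': k: 1→0; π[2]=0 (border '')
j=3 s[j]='a': π[3]=0 (border '')
j=4 s[j]='b': π[4]=0 (border '')
j=5 s[j]='c': π[5]=1 (border 'c')
j=6 s[j]='a': k: 1→0; π[6]=0 (border '')
j=7 s[j]='a': π[7]=0 (border '')
j=8 s[j]='b': π[8]=0 (border '')
j=9 s[j]='c': π[9]=1 (border 'c')
j=10 s[j]='c': π[10]=2 (border 'cc')
j=11 s[j]='a': k: 2→1→0; π[11]=0 (border '')
j=12 s[j]='c': π[12]=1 (border 'c')
j=13 s[j]='a': k: 1→0; π[13]=0 (border '')
j=14 s[j]='d': π[14]=0 (border '')
j=15 s[j]='b': π[15]=0 (border '')
j=16 s[j]='a': π[16]=0 (border '')
j=17 s[j]='d': π[17]=0 (border '')
j=18 s[j]='c': π[18]=1 (border 'c')
j=19 s[j]='c': π[19]=2 (border 'cc')
j=20 s[j]='b': π[20]=3 (border 'ccb')
j=21 s[j]='b': k: 3→0; π[21]=0 (border '')
j=22 s[j]='c': π[22]=1 (border 'c')
j=23 s[j]='a': k: 1→0; π[23]=0 (border '')
j=24 s[j]='a': π[24]=0 (border '')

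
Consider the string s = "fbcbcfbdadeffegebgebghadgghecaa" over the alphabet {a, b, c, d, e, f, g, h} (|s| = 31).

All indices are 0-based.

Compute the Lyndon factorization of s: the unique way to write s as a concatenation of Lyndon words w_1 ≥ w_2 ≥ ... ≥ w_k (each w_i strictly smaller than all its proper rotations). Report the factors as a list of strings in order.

emit factor 1: 'f' (i=0, period=1)
emit factor 2: 'bcbcfbd' (i=1, period=7)
emit factor 3: 'adeffegebgebghadgghec' (i=8, period=21)
emit factor 4: 'a' (i=29, period=1)
emit factor 5: 'a' (i=30, period=1)

["f", "bcbcfbd", "adeffegebgebghadgghec", "a", "a"]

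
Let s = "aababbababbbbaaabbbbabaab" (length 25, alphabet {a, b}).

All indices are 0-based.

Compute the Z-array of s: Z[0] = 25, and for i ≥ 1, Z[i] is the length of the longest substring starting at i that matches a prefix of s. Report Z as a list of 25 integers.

[25, 1, 0, 1, 0, 0, 1, 0, 1, 0, 0, 0, 0, 2, 3, 1, 0, 0, 0, 0, 1, 0, 3, 1, 0]

Z[0]=25
i=1: outside box; Z[1]=1 scan→box=[1,2)
i=2: outside box; Z[2]=0
i=3: outside box; Z[3]=1 scan→box=[3,4)
i=4: outside box; Z[4]=0
i=5: outside box; Z[5]=0
i=6: outside box; Z[6]=1 scan→box=[6,7)
i=7: outside box; Z[7]=0
i=8: outside box; Z[8]=1 scan→box=[8,9)
i=9: outside box; Z[9]=0
i=10: outside box; Z[10]=0
i=11: outside box; Z[11]=0
i=12: outside box; Z[12]=0
i=13: outside box; Z[13]=2 scan→box=[13,15)
i=14: min(r-i=1, Z[1]=1)=1; Z[14]=3 scan→box=[14,17)
i=15: min(r-i=2, Z[1]=1)=1; Z[15]=1
i=16: min(r-i=1, Z[2]=0)=0; Z[16]=0
i=17: outside box; Z[17]=0
i=18: outside box; Z[18]=0
i=19: outside box; Z[19]=0
i=20: outside box; Z[20]=1 scan→box=[20,21)
i=21: outside box; Z[21]=0
i=22: outside box; Z[22]=3 scan→box=[22,25)
i=23: min(r-i=2, Z[1]=1)=1; Z[23]=1
i=24: min(r-i=1, Z[2]=0)=0; Z[24]=0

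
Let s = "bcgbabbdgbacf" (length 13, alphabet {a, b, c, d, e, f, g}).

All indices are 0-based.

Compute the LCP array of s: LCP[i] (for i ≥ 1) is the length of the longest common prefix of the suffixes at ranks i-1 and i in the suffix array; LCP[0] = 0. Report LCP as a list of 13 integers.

[0, 1, 0, 2, 1, 1, 1, 0, 1, 0, 0, 0, 3]

sorted suffixes:
  #0 SA[0]=4  'abbdgbacf'
  #1 SA[1]=10  'acf'
  #2 SA[2]=3  'babbdgbacf'
  #3 SA[3]=9  'bacf'
  #4 SA[4]=5  'bbdgbacf'
  #5 SA[5]=0  'bcgbabbdgbacf'
  #6 SA[6]=6  'bdgbacf'
  #7 SA[7]=11  'cf'
  #8 SA[8]=1  'cgbabbdgbacf'
  #9 SA[9]=7  'dgbacf'
  #10 SA[10]=12  'f'
  #11 SA[11]=2  'gbabbdgbacf'
  #12 SA[12]=8  'gbacf'

SA = [4, 10, 3, 9, 5, 0, 6, 11, 1, 7, 12, 2, 8]
[i] adj suffixes → lcp
  [1] 4/10 → 1 ('a')
  [2] 10/3 → 0 ('')
  [3] 3/9 → 2 ('ba')
  [4] 9/5 → 1 ('b')
  [5] 5/0 → 1 ('b')
  [6] 0/6 → 1 ('b')
  [7] 6/11 → 0 ('')
  [8] 11/1 → 1 ('c')
  [9] 1/7 → 0 ('')
  [10] 7/12 → 0 ('')
  [11] 12/2 → 0 ('')
  [12] 2/8 → 3 ('gba')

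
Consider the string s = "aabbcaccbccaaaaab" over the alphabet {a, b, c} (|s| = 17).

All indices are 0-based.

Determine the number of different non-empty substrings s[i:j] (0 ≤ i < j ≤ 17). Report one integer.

rank→(start, suffix):
  0 → (11, 'aaaaab')
  1 → (12, 'aaaab')
  2 → (13, 'aaab')
  3 → (14, 'aab')
  4 → (0, 'aabbcaccbccaaaaab')
  5 → (15, 'ab')
  6 → (1, 'abbcaccbccaaaaab')
  7 → (5, 'accbccaaaaab')
  8 → (16, 'b')
  9 → (2, 'bbcaccbccaaaaab')
  10 → (3, 'bcaccbccaaaaab')
  11 → (8, 'bccaaaaab')
  12 → (10, 'caaaaab')
  13 → (4, 'caccbccaaaaab')
  14 → (7, 'cbccaaaaab')
  15 → (9, 'ccaaaaab')
  16 → (6, 'ccbccaaaaab')

SA = [11, 12, 13, 14, 0, 15, 1, 5, 16, 2, 3, 8, 10, 4, 7, 9, 6]
i: (SA[i-1],SA[i]) lcp shared
  1: (11,12) 4 'aaaa'
  2: (12,13) 3 'aaa'
  3: (13,14) 2 'aa'
  4: (14,0) 3 'aab'
  5: (0,15) 1 'a'
  6: (15,1) 2 'ab'
  7: (1,5) 1 'a'
  8: (5,16) 0 ''
  9: (16,2) 1 'b'
  10: (2,3) 1 'b'
  11: (3,8) 2 'bc'
  12: (8,10) 0 ''
  13: (10,4) 2 'ca'
  14: (4,7) 1 'c'
  15: (7,9) 1 'c'
  16: (9,6) 2 'cc'

n(n+1)/2 = 17·18/2 = 153
Σ LCP = 0 + 4 + 3 + 2 + 3 + 1 + 2 + 1 + 0 + 1 + 1 + 2 + 0 + 2 + 1 + 1 + 2 = 26
distinct = 153 − 26 = 127

127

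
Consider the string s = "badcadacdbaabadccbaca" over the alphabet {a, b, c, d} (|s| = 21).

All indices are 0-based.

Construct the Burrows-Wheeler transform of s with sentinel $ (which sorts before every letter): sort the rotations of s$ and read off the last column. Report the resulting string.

acbabdcbbdc$aadcdaacaa

rank  rotation                last
    0  $badcadacdbaabadccbaca  a
    1  a$badcadacdbaabadccbac  c
    2  aabadccbaca$badcadacdb  b
    3  abadccbaca$badcadacdba  a
    4  aca$badcadacdbaabadccb  b
    5  acdbaabadccbaca$badcad  d
    6  adacdbaabadccbaca$badc  c
    7  adcadacdbaabadccbaca$b  b
    8  adccbaca$badcadacdbaab  b
    9  baabadccbaca$badcadacd  d
   10  baca$badcadacdbaabadcc  c
   11  badcadacdbaabadccbaca$  $
   12  badccbaca$badcadacdbaa  a
   13  ca$badcadacdbaabadccba  a
   14  cadacdbaabadccbaca$bad  d
   15  cbaca$badcadacdbaabadc  c
   16  ccbaca$badcadacdbaabad  d
   17  cdbaabadccbaca$badcada  a
   18  dacdbaabadccbaca$badca  a
   19  dbaabadccbaca$badcadac  c
   20  dcadacdbaabadccbaca$ba  a
   21  dccbaca$badcadacdbaaba  a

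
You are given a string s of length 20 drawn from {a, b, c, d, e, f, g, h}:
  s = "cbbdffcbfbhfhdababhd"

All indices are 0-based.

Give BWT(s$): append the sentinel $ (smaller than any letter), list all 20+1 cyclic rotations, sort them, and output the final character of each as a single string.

ddbacbcaf$fhhbbfdhbfb

rank  rotation               last
    0  $cbbdffcbfbhfhdababhd  d
    1  ababhd$cbbdffcbfbhfhd  d
    2  abhd$cbbdffcbfbhfhdab  b
    3  babhd$cbbdffcbfbhfhda  a
    4  bbdffcbfbhfhdababhd$c  c
    5  bdffcbfbhfhdababhd$cb  b
    6  bfbhfhdababhd$cbbdffc  c
    7  bhd$cbbdffcbfbhfhdaba  a
    8  bhfhdababhd$cbbdffcbf  f
    9  cbbdffcbfbhfhdababhd$  $
   10  cbfbhfhdababhd$cbbdff  f
   11  d$cbbdffcbfbhfhdababh  h
   12  dababhd$cbbdffcbfbhfh  h
   13  dffcbfbhfhdababhd$cbb  b
   14  fbhfhdababhd$cbbdffcb  b
   15  fcbfbhfhdababhd$cbbdf  f
   16  ffcbfbhfhdababhd$cbbd  d
   17  fhdababhd$cbbdffcbfbh  h
   18  hd$cbbdffcbfbhfhdabab  b
   19  hdababhd$cbbdffcbfbhf  f
   20  hfhdababhd$cbbdffcbfb  b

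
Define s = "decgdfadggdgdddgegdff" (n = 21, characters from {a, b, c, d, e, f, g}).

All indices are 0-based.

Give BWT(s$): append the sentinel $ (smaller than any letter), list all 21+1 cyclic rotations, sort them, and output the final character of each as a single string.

ffegd$gggdadgfdddcegdd

rank  rotation                last
    0  $decgdfadggdgdddgegdff  f
    1  adggdgdddgegdff$decgdf  f
    2  cgdfadggdgdddgegdff$de  e
    3  dddgegdff$decgdfadggdg  g
    4  ddgegdff$decgdfadggdgd  d
    5  decgdfadggdgdddgegdff$  $
    6  dfadggdgdddgegdff$decg  g
    7  dff$decgdfadggdgdddgeg  g
    8  dgdddgegdff$decgdfadgg  g
    9  dgegdff$decgdfadggdgdd  d
   10  dggdgdddgegdff$decgdfa  a
   11  ecgdfadggdgdddgegdff$d  d
   12  egdff$decgdfadggdgdddg  g
   13  f$decgdfadggdgdddgegdf  f
   14  fadggdgdddgegdff$decgd  d
   15  ff$decgdfadggdgdddgegd  d
   16  gdddgegdff$decgdfadggd  d
   17  gdfadggdgdddgegdff$dec  c
   18  gdff$decgdfadggdgdddge  e
   19  gdgdddgegdff$decgdfadg  g
   20  gegdff$decgdfadggdgddd  d
   21  ggdgdddgegdff$decgdfad  d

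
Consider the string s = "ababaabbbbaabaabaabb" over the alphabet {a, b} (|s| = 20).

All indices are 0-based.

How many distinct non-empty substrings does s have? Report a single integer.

150

rank→(start, suffix):
  0 → (10, 'aabaabaabb')
  1 → (13, 'aabaabb')
  2 → (16, 'aabb')
  3 → (4, 'aabbbbaabaabaabb')
  4 → (11, 'abaabaabb')
  5 → (14, 'abaabb')
  6 → (2, 'abaabbbbaabaabaabb')
  7 → (0, 'ababaabbbbaabaabaabb')
  8 → (17, 'abb')
  9 → (5, 'abbbbaabaabaabb')
  10 → (19, 'b')
  11 → (9, 'baabaabaabb')
  12 → (12, 'baabaabb')
  13 → (15, 'baabb')
  14 → (3, 'baabbbbaabaabaabb')
  15 → (1, 'babaabbbbaabaabaabb')
  16 → (18, 'bb')
  17 → (8, 'bbaabaabaabb')
  18 → (7, 'bbbaabaabaabb')
  19 → (6, 'bbbbaabaabaabb')

SA = [10, 13, 16, 4, 11, 14, 2, 0, 17, 5, 19, 9, 12, 15, 3, 1, 18, 8, 7, 6]
rank  pair      lcp
   1  s[10:],s[13:]  6  'aabaab'
   2  s[13:],s[16:]  3  'aab'
   3  s[16:],s[4:]  4  'aabb'
   4  s[4:],s[11:]  1  'a'
   5  s[11:],s[14:]  5  'abaab'
   6  s[14:],s[2:]  6  'abaabb'
   7  s[2:],s[0:]  3  'aba'
   8  s[0:],s[17:]  2  'ab'
   9  s[17:],s[5:]  3  'abb'
  10  s[5:],s[19:]  0  ''
  11  s[19:],s[9:]  1  'b'
  12  s[9:],s[12:]  7  'baabaab'
  13  s[12:],s[15:]  4  'baab'
  14  s[15:],s[3:]  5  'baabb'
  15  s[3:],s[1:]  2  'ba'
  16  s[1:],s[18:]  1  'b'
  17  s[18:],s[8:]  2  'bb'
  18  s[8:],s[7:]  2  'bb'
  19  s[7:],s[6:]  3  'bbb'

n(n+1)/2 = 20·21/2 = 210
Σ LCP = 0 + 6 + 3 + 4 + 1 + 5 + 6 + 3 + 2 + 3 + 0 + 1 + 7 + 4 + 5 + 2 + 1 + 2 + 2 + 3 = 60
distinct = 210 − 60 = 150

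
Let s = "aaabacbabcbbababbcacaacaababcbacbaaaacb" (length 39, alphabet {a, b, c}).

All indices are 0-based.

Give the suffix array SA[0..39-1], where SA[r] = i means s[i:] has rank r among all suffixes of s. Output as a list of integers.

[33, 0, 34, 23, 1, 20, 35, 12, 24, 2, 14, 26, 7, 21, 18, 36, 30, 4, 38, 32, 11, 13, 25, 6, 29, 3, 10, 15, 16, 27, 8, 22, 19, 17, 37, 31, 5, 28, 9]

rank | idx | suffix
   0 |  33 | aaaacb
   1 |   0 | aaabacbabcbbababbcacaacaababcbacbaaaacb
   2 |  34 | aaacb
   3 |  23 | aababcbacbaaaacb
   4 |   1 | aabacbabcbbababbcacaacaababcbacbaaaacb
   5 |  20 | aacaababcbacbaaaacb
   6 |  35 | aacb
   7 |  12 | ababbcacaacaababcbacbaaaacb
   8 |  24 | ababcbacbaaaacb
   9 |   2 | abacbabcbbababbcacaacaababcbacbaaaacb
  10 |  14 | abbcacaacaababcbacbaaaacb
  11 |  26 | abcbacbaaaacb
  12 |   7 | abcbbababbcacaacaababcbacbaaaacb
  13 |  21 | acaababcbacbaaaacb
  14 |  18 | acaacaababcbacbaaaacb
  15 |  36 | acb
  16 |  30 | acbaaaacb
  17 |   4 | acbabcbbababbcacaacaababcbacbaaaacb
  18 |  38 | b
  19 |  32 | baaaacb
  20 |  11 | bababbcacaacaababcbacbaaaacb
  21 |  13 | babbcacaacaababcbacbaaaacb
  22 |  25 | babcbacbaaaacb
  23 |   6 | babcbbababbcacaacaababcbacbaaaacb
  24 |  29 | bacbaaaacb
  25 |   3 | bacbabcbbababbcacaacaababcbacbaaaacb
  26 |  10 | bbababbcacaacaababcbacbaaaacb
  27 |  15 | bbcacaacaababcbacbaaaacb
  28 |  16 | bcacaacaababcbacbaaaacb
  29 |  27 | bcbacbaaaacb
  30 |   8 | bcbbababbcacaacaababcbacbaaaacb
  31 |  22 | caababcbacbaaaacb
  32 |  19 | caacaababcbacbaaaacb
  33 |  17 | cacaacaababcbacbaaaacb
  34 |  37 | cb
  35 |  31 | cbaaaacb
  36 |   5 | cbabcbbababbcacaacaababcbacbaaaacb
  37 |  28 | cbacbaaaacb
  38 |   9 | cbbababbcacaacaababcbacbaaaacb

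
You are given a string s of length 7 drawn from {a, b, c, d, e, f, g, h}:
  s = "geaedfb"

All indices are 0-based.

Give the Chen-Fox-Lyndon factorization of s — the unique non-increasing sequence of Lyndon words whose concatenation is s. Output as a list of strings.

["g", "e", "aedfb"]

emit factor 1: 'g' (i=0, period=1)
emit factor 2: 'e' (i=1, period=1)
emit factor 3: 'aedfb' (i=2, period=5)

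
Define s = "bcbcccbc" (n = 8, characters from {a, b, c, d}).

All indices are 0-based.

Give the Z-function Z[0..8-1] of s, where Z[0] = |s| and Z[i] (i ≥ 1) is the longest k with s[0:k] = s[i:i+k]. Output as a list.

[8, 0, 2, 0, 0, 0, 2, 0]

Z[0]=8
i=1: fresh scan; Z[1]=0
i=2: fresh scan; Z[2]=2 extend→box=[2,4)
i=3: min(r-i=1, Z[1]=0)=0; Z[3]=0
i=4: fresh scan; Z[4]=0
i=5: fresh scan; Z[5]=0
i=6: fresh scan; Z[6]=2 extend→box=[6,8)
i=7: min(r-i=1, Z[1]=0)=0; Z[7]=0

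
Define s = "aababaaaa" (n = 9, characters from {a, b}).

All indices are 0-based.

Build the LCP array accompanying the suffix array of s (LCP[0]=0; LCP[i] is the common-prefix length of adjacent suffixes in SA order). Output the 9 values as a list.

[0, 1, 2, 3, 2, 1, 3, 0, 2]

rank→(start, suffix):
  0 → (8, 'a')
  1 → (7, 'aa')
  2 → (6, 'aaa')
  3 → (5, 'aaaa')
  4 → (0, 'aababaaaa')
  5 → (3, 'abaaaa')
  6 → (1, 'ababaaaa')
  7 → (4, 'baaaa')
  8 → (2, 'babaaaa')

SA = [8, 7, 6, 5, 0, 3, 1, 4, 2]
[i] adj suffixes → lcp
  [1] 8/7 → 1 ('a')
  [2] 7/6 → 2 ('aa')
  [3] 6/5 → 3 ('aaa')
  [4] 5/0 → 2 ('aa')
  [5] 0/3 → 1 ('a')
  [6] 3/1 → 3 ('aba')
  [7] 1/4 → 0 ('')
  [8] 4/2 → 2 ('ba')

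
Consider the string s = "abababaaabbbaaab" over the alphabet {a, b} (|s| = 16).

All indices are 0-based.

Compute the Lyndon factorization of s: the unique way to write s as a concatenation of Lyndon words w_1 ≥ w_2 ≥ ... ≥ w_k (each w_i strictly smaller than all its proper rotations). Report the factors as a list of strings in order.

emit factor 1: 'ab' (i=0, period=2)
emit factor 2: 'ab' (i=2, period=2)
emit factor 3: 'ab' (i=4, period=2)
emit factor 4: 'aaabbb' (i=6, period=6)
emit factor 5: 'aaab' (i=12, period=4)

["ab", "ab", "ab", "aaabbb", "aaab"]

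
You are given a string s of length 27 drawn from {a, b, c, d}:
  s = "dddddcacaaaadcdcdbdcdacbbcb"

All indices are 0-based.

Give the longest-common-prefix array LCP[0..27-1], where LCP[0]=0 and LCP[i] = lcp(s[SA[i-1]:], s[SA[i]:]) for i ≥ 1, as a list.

rank | idx | suffix
   0 |   8 | aaaadcdcdbdcdacbbcb
   1 |   9 | aaadcdcdbdcdacbbcb
   2 |  10 | aadcdcdbdcdacbbcb
   3 |   6 | acaaaadcdcdbdcdacbbcb
   4 |  21 | acbbcb
   5 |  11 | adcdcdbdcdacbbcb
   6 |  26 | b
   7 |  23 | bbcb
   8 |  24 | bcb
   9 |  17 | bdcdacbbcb
  10 |   7 | caaaadcdcdbdcdacbbcb
  11 |   5 | cacaaaadcdcdbdcdacbbcb
  12 |  25 | cb
  13 |  22 | cbbcb
  14 |  19 | cdacbbcb
  15 |  15 | cdbdcdacbbcb
  16 |  13 | cdcdbdcdacbbcb
  17 |  20 | dacbbcb
  18 |  16 | dbdcdacbbcb
  19 |   4 | dcacaaaadcdcdbdcdacbbcb
  20 |  18 | dcdacbbcb
  21 |  14 | dcdbdcdacbbcb
  22 |  12 | dcdcdbdcdacbbcb
  23 |   3 | ddcacaaaadcdcdbdcdacbbcb
  24 |   2 | dddcacaaaadcdcdbdcdacbbcb
  25 |   1 | ddddcacaaaadcdcdbdcdacbbcb
  26 |   0 | dddddcacaaaadcdcdbdcdacbbcb

SA = [8, 9, 10, 6, 21, 11, 26, 23, 24, 17, 7, 5, 25, 22, 19, 15, 13, 20, 16, 4, 18, 14, 12, 3, 2, 1, 0]
rank  pair      lcp
   1  s[8:],s[9:]  3  'aaa'
   2  s[9:],s[10:]  2  'aa'
   3  s[10:],s[6:]  1  'a'
   4  s[6:],s[21:]  2  'ac'
   5  s[21:],s[11:]  1  'a'
   6  s[11:],s[26:]  0  ''
   7  s[26:],s[23:]  1  'b'
   8  s[23:],s[24:]  1  'b'
   9  s[24:],s[17:]  1  'b'
  10  s[17:],s[7:]  0  ''
  11  s[7:],s[5:]  2  'ca'
  12  s[5:],s[25:]  1  'c'
  13  s[25:],s[22:]  2  'cb'
  14  s[22:],s[19:]  1  'c'
  15  s[19:],s[15:]  2  'cd'
  16  s[15:],s[13:]  2  'cd'
  17  s[13:],s[20:]  0  ''
  18  s[20:],s[16:]  1  'd'
  19  s[16:],s[4:]  1  'd'
  20  s[4:],s[18:]  2  'dc'
  21  s[18:],s[14:]  3  'dcd'
  22  s[14:],s[12:]  3  'dcd'
  23  s[12:],s[3:]  1  'd'
  24  s[3:],s[2:]  2  'dd'
  25  s[2:],s[1:]  3  'ddd'
  26  s[1:],s[0:]  4  'dddd'

[0, 3, 2, 1, 2, 1, 0, 1, 1, 1, 0, 2, 1, 2, 1, 2, 2, 0, 1, 1, 2, 3, 3, 1, 2, 3, 4]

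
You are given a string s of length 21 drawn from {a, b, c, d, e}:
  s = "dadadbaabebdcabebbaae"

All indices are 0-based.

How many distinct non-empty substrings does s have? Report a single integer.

rank | idx | suffix
   0 |   6 | aabebdcabebbaae
   1 |  18 | aae
   2 |  13 | abebbaae
   3 |   7 | abebdcabebbaae
   4 |   1 | adadbaabebdcabebbaae
   5 |   3 | adbaabebdcabebbaae
   6 |  19 | ae
   7 |   5 | baabebdcabebbaae
   8 |  17 | baae
   9 |  16 | bbaae
  10 |  10 | bdcabebbaae
  11 |  14 | bebbaae
  12 |   8 | bebdcabebbaae
  13 |  12 | cabebbaae
  14 |   0 | dadadbaabebdcabebbaae
  15 |   2 | dadbaabebdcabebbaae
  16 |   4 | dbaabebdcabebbaae
  17 |  11 | dcabebbaae
  18 |  20 | e
  19 |  15 | ebbaae
  20 |   9 | ebdcabebbaae

SA = [6, 18, 13, 7, 1, 3, 19, 5, 17, 16, 10, 14, 8, 12, 0, 2, 4, 11, 20, 15, 9]
[i] adj suffixes → lcp
  [1] 6/18 → 2 ('aa')
  [2] 18/13 → 1 ('a')
  [3] 13/7 → 4 ('abeb')
  [4] 7/1 → 1 ('a')
  [5] 1/3 → 2 ('ad')
  [6] 3/19 → 1 ('a')
  [7] 19/5 → 0 ('')
  [8] 5/17 → 3 ('baa')
  [9] 17/16 → 1 ('b')
  [10] 16/10 → 1 ('b')
  [11] 10/14 → 1 ('b')
  [12] 14/8 → 3 ('beb')
  [13] 8/12 → 0 ('')
  [14] 12/0 → 0 ('')
  [15] 0/2 → 3 ('dad')
  [16] 2/4 → 1 ('d')
  [17] 4/11 → 1 ('d')
  [18] 11/20 → 0 ('')
  [19] 20/15 → 1 ('e')
  [20] 15/9 → 2 ('eb')

n(n+1)/2 = 21·22/2 = 231
Σ LCP = 0 + 2 + 1 + 4 + 1 + 2 + 1 + 0 + 3 + 1 + 1 + 1 + 3 + 0 + 0 + 3 + 1 + 1 + 0 + 1 + 2 = 28
distinct = 231 − 28 = 203

203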